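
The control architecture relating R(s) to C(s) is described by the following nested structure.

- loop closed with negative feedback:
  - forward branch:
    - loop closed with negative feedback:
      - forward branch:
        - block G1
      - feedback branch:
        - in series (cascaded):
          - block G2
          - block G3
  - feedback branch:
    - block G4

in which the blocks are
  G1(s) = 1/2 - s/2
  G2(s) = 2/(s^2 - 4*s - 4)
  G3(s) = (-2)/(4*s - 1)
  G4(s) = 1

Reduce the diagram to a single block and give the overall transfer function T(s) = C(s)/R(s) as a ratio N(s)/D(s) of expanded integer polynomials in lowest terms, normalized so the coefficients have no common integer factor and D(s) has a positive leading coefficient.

Reducing step by step:

1. multiply G2, G3 (series) gives (-4)/(4*s^3 - 17*s^2 - 12*s + 4)
2. apply the feedback formula to G1, (G2*G3) gives (-4*s^4 + 21*s^3 - 5*s^2 - 16*s + 4)/(8*s^3 - 34*s^2 - 20*s + 4)
3. apply the feedback formula to [G1/(1+G1*(G2*G3))], G4: this yields T(s), and no further normalization is needed

Answer: (4*s^4 - 21*s^3 + 5*s^2 + 16*s - 4)/(4*s^4 - 29*s^3 + 39*s^2 + 36*s - 8)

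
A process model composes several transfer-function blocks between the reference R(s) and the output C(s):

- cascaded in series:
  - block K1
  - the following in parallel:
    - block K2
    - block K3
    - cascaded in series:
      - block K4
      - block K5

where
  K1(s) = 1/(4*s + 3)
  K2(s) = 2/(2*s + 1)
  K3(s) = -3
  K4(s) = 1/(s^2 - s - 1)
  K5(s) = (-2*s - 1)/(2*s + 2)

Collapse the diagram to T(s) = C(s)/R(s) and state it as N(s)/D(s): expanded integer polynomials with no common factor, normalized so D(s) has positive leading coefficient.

Reducing step by step:

1. combine K4, K5 in series gives (-2*s - 1)/(2*s^3 - 4*s - 2)
2. add K2, K3, (K4*K5) (parallel) gives (-12*s^4 - 2*s^3 + 20*s^2 + 12*s + 1)/(4*s^4 + 2*s^3 - 8*s^2 - 8*s - 2)
3. combine K1, (K2+K3+(K4*K5)) in series: this yields T(s), and no further normalization is needed

Answer: (-12*s^4 - 2*s^3 + 20*s^2 + 12*s + 1)/(16*s^5 + 20*s^4 - 26*s^3 - 56*s^2 - 32*s - 6)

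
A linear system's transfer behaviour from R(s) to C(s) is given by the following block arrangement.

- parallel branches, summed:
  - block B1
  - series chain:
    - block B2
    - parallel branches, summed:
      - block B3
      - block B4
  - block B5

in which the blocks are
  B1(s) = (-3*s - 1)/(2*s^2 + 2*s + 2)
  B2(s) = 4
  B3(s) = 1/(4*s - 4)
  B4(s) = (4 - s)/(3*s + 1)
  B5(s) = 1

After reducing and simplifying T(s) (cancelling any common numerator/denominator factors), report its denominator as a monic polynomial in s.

(1) reduce the parallel group B3, B4 = (-4*s^2 + 23*s - 15)/(12*s^2 - 8*s - 4)
(2) reduce the series chain B2, (B3+B4) = (-4*s^2 + 23*s - 15)/(3*s^2 - 2*s - 1)
(3) reduce the parallel group B1, (B2*(B3+B4)), B5 = (-2*s^4 + 31*s^3 + 11*s^2 + 15*s - 31)/(6*s^4 + 2*s^3 - 6*s - 2)
That last expression is T(s), already simplified. Scaling its denominator by 1/6 (the reciprocal of the leading coefficient) yields the monic denominator.

Answer: s^4 + s^3/3 - s - 1/3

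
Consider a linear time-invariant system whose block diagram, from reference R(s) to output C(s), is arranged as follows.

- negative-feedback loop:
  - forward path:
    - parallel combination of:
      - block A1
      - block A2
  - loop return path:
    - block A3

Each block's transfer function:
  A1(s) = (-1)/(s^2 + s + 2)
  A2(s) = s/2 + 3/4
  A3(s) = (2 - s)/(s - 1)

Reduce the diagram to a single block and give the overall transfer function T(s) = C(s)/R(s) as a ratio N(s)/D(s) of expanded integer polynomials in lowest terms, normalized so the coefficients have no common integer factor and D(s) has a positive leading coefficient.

Step 1. sum the parallel branches A1, A2; result (2*s^3 + 5*s^2 + 7*s + 2)/(4*s^2 + 4*s + 8)
Step 2. apply the feedback formula to (A1+A2), A3: this yields T(s), and no further normalization is needed

Answer: (-2*s^4 - 3*s^3 - 2*s^2 + 5*s + 2)/(2*s^4 - 3*s^3 - 3*s^2 - 16*s + 4)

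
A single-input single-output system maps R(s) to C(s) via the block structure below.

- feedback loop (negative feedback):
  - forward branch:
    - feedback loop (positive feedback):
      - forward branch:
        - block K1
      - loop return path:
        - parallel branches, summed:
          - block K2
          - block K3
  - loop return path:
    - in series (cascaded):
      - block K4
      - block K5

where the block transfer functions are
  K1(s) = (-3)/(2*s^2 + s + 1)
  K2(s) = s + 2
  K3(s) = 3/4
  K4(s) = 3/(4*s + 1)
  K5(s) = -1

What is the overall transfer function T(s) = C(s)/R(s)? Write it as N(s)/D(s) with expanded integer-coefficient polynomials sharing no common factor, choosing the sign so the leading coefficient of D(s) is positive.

Step 1. reduce the parallel group K2, K3 -> s + 11/4
Step 2. apply the feedback formula to K1, (K2+K3) -> (-12)/(8*s^2 + 16*s + 37)
Step 3. cascade K4, K5 -> (-3)/(4*s + 1)
Step 4. collapse the loop ([K1/(1-K1*(K2+K3))] forward, (K4*K5) return); the result is T(s) itself (integer coefficients, no common factor, positive leading denominator coefficient)

Hence the answer: (-48*s - 12)/(32*s^3 + 72*s^2 + 164*s + 73)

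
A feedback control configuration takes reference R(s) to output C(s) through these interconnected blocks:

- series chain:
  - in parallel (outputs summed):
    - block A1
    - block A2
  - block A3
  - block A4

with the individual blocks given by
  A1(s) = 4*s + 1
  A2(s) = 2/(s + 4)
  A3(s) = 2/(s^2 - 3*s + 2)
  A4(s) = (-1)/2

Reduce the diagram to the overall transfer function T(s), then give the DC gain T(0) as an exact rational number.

First reduce the diagram to T(s).

[1] add A1, A2 (parallel) = (4*s^2 + 17*s + 6)/(s + 4)
[2] combine (A1+A2), A3, A4 in series = (-4*s^2 - 17*s - 6)/(s^3 + s^2 - 10*s + 8)
That last expression is T(s); at s = 0 only the constant terms survive, so T(0) = -6/8 = -3/4.

Answer: -3/4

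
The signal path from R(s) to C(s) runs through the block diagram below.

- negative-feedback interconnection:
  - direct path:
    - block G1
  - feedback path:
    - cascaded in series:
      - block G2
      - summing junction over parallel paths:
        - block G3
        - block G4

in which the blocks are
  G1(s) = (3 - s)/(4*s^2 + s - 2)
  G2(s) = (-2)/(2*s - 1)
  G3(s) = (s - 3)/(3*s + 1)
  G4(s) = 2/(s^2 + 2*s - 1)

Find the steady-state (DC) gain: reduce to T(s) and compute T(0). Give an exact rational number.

Step 1. parallel reduction of G3, G4, giving (s^3 - s^2 - s + 5)/(3*s^3 + 7*s^2 - s - 1)
Step 2. cascade G2, (G3+G4), giving (-2*s^3 + 2*s^2 + 2*s - 10)/(6*s^4 + 11*s^3 - 9*s^2 - s + 1)
Step 3. feedback reduction of G1, (G2*(G3+G4)), giving (-6*s^5 + 7*s^4 + 42*s^3 - 26*s^2 - 4*s + 3)/(24*s^6 + 50*s^5 - 35*s^4 - 43*s^3 + 25*s^2 + 19*s - 32)
The step-3 result is T(s). Setting s = 0: T(0) = 3/(-32) = -3/32.

Answer: -3/32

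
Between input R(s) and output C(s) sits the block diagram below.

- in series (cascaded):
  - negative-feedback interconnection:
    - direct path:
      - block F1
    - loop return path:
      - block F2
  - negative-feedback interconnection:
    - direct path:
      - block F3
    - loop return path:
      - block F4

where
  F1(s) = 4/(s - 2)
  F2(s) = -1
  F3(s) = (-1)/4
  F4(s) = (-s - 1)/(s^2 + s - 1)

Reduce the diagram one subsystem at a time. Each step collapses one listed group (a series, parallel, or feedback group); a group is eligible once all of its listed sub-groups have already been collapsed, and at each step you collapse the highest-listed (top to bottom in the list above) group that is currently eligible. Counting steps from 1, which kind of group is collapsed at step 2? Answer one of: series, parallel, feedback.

Reducing step by step:

1. reduce the feedback loop with forward F1 and return F2
2. collapse the loop (F3 forward, F4 return)
3. series reduction of [F1/(1+F1*F2)], [F3/(1+F3*F4)]
So the answer for step 2 is feedback.

Answer: feedback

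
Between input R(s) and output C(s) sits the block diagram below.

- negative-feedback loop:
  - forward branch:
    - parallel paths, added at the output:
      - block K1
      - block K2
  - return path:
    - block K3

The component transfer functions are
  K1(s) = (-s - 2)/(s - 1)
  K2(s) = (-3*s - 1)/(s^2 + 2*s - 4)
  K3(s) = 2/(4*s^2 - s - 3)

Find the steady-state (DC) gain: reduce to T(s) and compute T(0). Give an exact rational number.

First reduce the diagram to T(s).

Step 1 - parallel reduction of K1, K2 = (-s^3 - 7*s^2 + 2*s + 9)/(s^3 + s^2 - 6*s + 4)
Step 2 - collapse the loop ((K1+K2) forward, K3 return) = (-4*s^5 - 27*s^4 + 18*s^3 + 55*s^2 - 15*s - 27)/(4*s^5 + 3*s^4 - 30*s^3 + 5*s^2 + 18*s + 6)
The step-2 result is T(s). Setting s = 0: T(0) = -27/6 = -9/2.

Answer: -9/2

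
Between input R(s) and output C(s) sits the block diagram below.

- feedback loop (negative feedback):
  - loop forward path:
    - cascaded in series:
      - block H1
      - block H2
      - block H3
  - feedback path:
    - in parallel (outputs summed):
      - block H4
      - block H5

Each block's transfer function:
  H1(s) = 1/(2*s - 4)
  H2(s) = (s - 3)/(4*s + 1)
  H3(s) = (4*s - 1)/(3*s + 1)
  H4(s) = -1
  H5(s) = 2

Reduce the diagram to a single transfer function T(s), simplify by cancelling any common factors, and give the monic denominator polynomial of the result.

Step 1. reduce the series chain H1, H2, H3: (4*s^2 - 13*s + 3)/(24*s^3 - 34*s^2 - 26*s - 4)
Step 2. parallel reduction of H4, H5: 1
Step 3. close the feedback loop around (H1*H2*H3), (H4+H5): (4*s^2 - 13*s + 3)/(24*s^3 - 30*s^2 - 39*s - 1)
The result of step 3 is T(s) in lowest terms. Its denominator has leading coefficient 24; dividing the denominator through by 24 makes it monic.

Hence the answer: s^3 - 5*s^2/4 - 13*s/8 - 1/24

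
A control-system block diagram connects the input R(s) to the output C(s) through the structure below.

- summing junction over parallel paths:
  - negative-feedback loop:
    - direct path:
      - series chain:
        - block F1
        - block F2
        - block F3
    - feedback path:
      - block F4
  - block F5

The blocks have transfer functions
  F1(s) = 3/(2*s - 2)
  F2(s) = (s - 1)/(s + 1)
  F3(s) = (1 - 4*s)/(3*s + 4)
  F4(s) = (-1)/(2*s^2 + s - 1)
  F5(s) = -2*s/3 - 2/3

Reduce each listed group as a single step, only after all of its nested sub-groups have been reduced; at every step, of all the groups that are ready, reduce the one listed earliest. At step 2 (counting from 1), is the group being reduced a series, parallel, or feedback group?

Reducing step by step:

Step 1 - series reduction of F1, F2, F3
Step 2 - feedback reduction of (F1*F2*F3), F4
Step 3 - sum the parallel branches [(F1*F2*F3)/(1+(F1*F2*F3)*F4)], F5
At step 2 the group reduced is feedback.

Answer: feedback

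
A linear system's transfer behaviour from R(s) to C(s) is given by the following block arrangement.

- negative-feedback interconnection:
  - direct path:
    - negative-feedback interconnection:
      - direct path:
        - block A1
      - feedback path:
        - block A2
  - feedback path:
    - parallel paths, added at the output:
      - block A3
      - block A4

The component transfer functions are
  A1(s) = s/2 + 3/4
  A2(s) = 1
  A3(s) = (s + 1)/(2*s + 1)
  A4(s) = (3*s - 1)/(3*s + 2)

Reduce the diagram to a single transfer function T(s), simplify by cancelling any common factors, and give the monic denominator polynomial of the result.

[1] apply the feedback formula to A1, A2 -> (2*s + 3)/(2*s + 7)
[2] parallel reduction of A3, A4 -> (9*s^2 + 6*s + 1)/(6*s^2 + 7*s + 2)
[3] reduce the feedback loop with forward [A1/(1+A1*A2)] and return (A3+A4) -> (12*s^3 + 32*s^2 + 25*s + 6)/(30*s^3 + 95*s^2 + 73*s + 17)
Step 3 gives the fully reduced T(s), with no common factor left to cancel. The denominator's leading coefficient is 30, so divide each of its coefficients by 30 to get the monic form.

Hence the answer: s^3 + 19*s^2/6 + 73*s/30 + 17/30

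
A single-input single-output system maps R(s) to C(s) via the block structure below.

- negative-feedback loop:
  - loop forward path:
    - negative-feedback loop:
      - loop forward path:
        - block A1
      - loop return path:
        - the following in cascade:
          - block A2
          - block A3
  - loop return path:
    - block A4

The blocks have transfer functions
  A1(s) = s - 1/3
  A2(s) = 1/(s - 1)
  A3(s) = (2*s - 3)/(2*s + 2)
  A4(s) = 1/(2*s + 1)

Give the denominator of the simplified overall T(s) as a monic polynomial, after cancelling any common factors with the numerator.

[1] multiply A2, A3 (series), giving (2*s - 3)/(2*s^2 - 2)
[2] reduce the feedback loop with forward A1 and return (A2*A3), giving (6*s^3 - 2*s^2 - 6*s + 2)/(12*s^2 - 11*s - 3)
[3] feedback reduction of [A1/(1+A1*(A2*A3))], A4, giving (12*s^4 + 2*s^3 - 14*s^2 - 2*s + 2)/(30*s^3 - 12*s^2 - 23*s - 1)
T(s) is the step-3 result (common factors already cancelled). Leading coefficient of the denominator: 30. Divide through by 30 for the monic polynomial.

Hence the answer: s^3 - 2*s^2/5 - 23*s/30 - 1/30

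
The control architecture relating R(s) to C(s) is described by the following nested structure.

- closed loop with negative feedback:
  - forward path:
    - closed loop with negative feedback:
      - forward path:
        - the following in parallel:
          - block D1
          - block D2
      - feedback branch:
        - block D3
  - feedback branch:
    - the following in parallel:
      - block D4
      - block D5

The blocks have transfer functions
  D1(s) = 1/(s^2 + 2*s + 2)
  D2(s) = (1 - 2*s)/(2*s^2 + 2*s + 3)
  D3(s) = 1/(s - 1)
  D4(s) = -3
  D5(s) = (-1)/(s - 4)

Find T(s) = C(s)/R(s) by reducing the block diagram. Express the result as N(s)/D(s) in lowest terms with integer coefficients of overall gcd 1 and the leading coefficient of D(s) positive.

The answer is (-2*s^5 + 9*s^4 - 3*s^3 + s^2 - 25*s + 20)/(2*s^6 + 2*s^5 - 38*s^4 - 6*s^3 + 85*s - 51).

Reasoning:
[1] add D1, D2 (parallel): (-2*s^3 - s^2 + 5)/(2*s^4 + 6*s^3 + 11*s^2 + 10*s + 6)
[2] apply the feedback formula to (D1+D2), D3: (-2*s^4 + s^3 + s^2 + 5*s - 5)/(2*s^5 + 4*s^4 + 3*s^3 - 2*s^2 - 4*s - 1)
[3] parallel reduction of D4, D5: (11 - 3*s)/(s - 4)
[4] feedback reduction of [(D1+D2)/(1+(D1+D2)*D3)], (D4+D5); the result is T(s) itself (integer coefficients, no common factor, positive leading denominator coefficient)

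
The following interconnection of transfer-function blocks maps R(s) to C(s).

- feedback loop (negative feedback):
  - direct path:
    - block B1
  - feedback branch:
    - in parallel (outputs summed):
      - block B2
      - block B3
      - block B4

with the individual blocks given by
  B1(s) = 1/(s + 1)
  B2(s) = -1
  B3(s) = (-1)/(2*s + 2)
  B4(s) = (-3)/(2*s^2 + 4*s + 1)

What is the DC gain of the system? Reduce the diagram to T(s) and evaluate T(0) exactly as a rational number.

Step 1: parallel reduction of B2, B3, B4; result (-4*s^3 - 14*s^2 - 20*s - 9)/(4*s^3 + 12*s^2 + 10*s + 2)
Step 2: feedback reduction of B1, (B2+B3+B4); result (4*s^3 + 12*s^2 + 10*s + 2)/(4*s^4 + 12*s^3 + 8*s^2 - 8*s - 7)
The step-2 result is T(s). Setting s = 0: T(0) = 2/(-7) = -2/7.

Answer: -2/7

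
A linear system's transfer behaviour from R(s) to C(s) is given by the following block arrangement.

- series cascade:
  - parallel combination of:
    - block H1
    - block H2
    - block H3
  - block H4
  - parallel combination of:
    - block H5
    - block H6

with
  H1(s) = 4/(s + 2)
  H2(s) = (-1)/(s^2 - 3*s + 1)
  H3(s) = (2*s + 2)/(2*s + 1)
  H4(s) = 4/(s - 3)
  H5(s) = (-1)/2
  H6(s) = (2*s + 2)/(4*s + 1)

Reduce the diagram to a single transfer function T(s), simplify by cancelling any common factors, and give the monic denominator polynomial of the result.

The answer is s^6 - 13*s^5/4 - 39*s^4/8 + 15*s^3 + 13*s^2/2 - 19*s/8 - 3/4.

Reasoning:
1. reduce the parallel group H1, H2, H3: (2*s^4 + 8*s^3 - 34*s^2 - 15*s + 6)/(2*s^4 - s^3 - 11*s^2 - s + 2)
2. reduce the parallel group H5, H6: 3/(8*s + 2)
3. multiply (H1+H2+H3), H4, (H5+H6) (series): (12*s^4 + 48*s^3 - 204*s^2 - 90*s + 36)/(8*s^6 - 26*s^5 - 39*s^4 + 120*s^3 + 52*s^2 - 19*s - 6)
T(s) is the step-3 result (common factors already cancelled). Leading coefficient of the denominator: 8. Divide through by 8 for the monic polynomial.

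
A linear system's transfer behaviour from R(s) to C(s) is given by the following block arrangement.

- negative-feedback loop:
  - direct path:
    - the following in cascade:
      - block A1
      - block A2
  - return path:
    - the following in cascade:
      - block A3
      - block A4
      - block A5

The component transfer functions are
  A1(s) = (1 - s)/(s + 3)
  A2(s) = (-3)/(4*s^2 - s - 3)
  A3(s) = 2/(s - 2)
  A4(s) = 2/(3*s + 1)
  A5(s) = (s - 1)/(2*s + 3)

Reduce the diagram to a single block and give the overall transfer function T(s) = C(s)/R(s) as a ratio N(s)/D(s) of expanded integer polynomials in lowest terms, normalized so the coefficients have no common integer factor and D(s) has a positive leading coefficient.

Answer: (18*s^3 - 3*s^2 - 57*s - 18)/(24*s^5 + 86*s^4 - 37*s^3 - 318*s^2 - 249*s - 66)

Working:
Step 1: combine A1, A2 in series = 3/(4*s^2 + 15*s + 9)
Step 2: multiply A3, A4, A5 (series) = (4*s - 4)/(6*s^3 - s^2 - 19*s - 6)
Step 3: reduce the feedback loop with forward (A1*A2) and return (A3*A4*A5) - this is the overall T(s), already in the required normalized form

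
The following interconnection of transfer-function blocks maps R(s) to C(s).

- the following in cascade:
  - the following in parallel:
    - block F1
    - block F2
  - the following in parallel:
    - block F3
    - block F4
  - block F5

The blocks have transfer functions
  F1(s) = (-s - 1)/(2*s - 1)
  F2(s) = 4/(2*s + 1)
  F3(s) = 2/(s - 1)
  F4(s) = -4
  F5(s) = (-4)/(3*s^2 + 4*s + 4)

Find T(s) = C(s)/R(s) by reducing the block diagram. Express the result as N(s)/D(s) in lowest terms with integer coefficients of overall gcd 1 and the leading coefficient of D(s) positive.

1. combine F1, F2 in parallel, giving (-2*s^2 + 5*s - 5)/(4*s^2 - 1)
2. add F3, F4 (parallel), giving (6 - 4*s)/(s - 1)
3. reduce the series chain (F1+F2), (F3+F4), F5; the result is T(s) itself (integer coefficients, no common factor, positive leading denominator coefficient)

Answer: (-32*s^3 + 128*s^2 - 200*s + 120)/(12*s^5 + 4*s^4 - 3*s^3 - 17*s^2 + 4)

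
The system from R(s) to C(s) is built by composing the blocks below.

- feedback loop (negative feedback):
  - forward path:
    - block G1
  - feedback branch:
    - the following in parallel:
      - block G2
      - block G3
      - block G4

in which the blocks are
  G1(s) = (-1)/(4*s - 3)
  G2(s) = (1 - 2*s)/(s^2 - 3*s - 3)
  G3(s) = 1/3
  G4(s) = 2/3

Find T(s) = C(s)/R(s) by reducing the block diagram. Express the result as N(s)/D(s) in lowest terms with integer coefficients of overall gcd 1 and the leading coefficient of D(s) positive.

Reducing step by step:

(1) reduce the parallel group G2, G3, G4, giving (s^2 - 5*s - 2)/(s^2 - 3*s - 3)
(2) collapse the loop (G1 forward, (G2+G3+G4) return), giving the overall T(s)

Answer: (-s^2 + 3*s + 3)/(4*s^3 - 16*s^2 + 2*s + 11)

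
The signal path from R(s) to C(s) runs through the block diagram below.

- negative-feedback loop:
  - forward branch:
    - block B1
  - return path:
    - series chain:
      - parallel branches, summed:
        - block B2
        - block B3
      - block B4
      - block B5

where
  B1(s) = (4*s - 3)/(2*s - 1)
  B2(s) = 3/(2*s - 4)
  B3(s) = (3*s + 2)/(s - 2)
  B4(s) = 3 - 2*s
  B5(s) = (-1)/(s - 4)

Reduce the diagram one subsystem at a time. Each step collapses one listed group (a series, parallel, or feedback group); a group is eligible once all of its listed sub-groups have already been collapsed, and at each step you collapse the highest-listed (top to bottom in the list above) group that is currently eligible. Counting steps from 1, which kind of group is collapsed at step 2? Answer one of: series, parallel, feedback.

Answer: series

Working:
(1) combine B2, B3 in parallel
(2) combine (B2+B3), B4, B5 in series
(3) reduce the feedback loop with forward B1 and return ((B2+B3)*B4*B5)
Step 2: series.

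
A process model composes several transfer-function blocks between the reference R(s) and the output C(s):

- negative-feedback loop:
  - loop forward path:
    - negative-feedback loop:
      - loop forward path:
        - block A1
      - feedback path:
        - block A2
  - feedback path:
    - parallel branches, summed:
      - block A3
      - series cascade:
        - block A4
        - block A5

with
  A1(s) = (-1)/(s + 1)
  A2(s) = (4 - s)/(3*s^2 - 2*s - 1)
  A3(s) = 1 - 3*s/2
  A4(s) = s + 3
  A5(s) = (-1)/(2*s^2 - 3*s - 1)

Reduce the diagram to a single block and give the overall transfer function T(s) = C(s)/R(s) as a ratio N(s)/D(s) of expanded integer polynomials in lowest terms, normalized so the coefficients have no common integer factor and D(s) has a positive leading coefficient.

Reducing step by step:

Step 1: feedback reduction of A1, A2 gives (-3*s^2 + 2*s + 1)/(3*s^3 + s^2 - 2*s - 5)
Step 2: multiply A4, A5 (series) gives (-s - 3)/(2*s^2 - 3*s - 1)
Step 3: reduce the parallel group A3, (A4*A5) gives (-6*s^3 + 13*s^2 - 5*s - 8)/(4*s^2 - 6*s - 2)
Step 4: apply the feedback formula to [A1/(1+A1*A2)], (A3+(A4*A5)) - this is the overall T(s), already in the required normalized form

Answer: (-12*s^4 + 26*s^3 - 2*s^2 - 10*s - 2)/(30*s^5 - 65*s^4 + 15*s^3 + 17*s^2 + 13*s + 2)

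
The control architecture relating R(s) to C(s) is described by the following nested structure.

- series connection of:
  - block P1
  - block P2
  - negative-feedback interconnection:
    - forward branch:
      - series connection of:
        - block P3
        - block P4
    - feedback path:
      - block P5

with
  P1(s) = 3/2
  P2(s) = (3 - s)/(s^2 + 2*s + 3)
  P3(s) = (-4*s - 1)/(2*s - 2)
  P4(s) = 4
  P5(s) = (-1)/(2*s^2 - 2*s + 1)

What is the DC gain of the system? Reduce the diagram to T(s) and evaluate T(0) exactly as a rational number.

Step 1. reduce the series chain P3, P4, giving (-8*s - 2)/(s - 1)
Step 2. apply the feedback formula to (P3*P4), P5, giving (-16*s^3 + 12*s^2 - 4*s - 2)/(2*s^3 - 4*s^2 + 11*s + 1)
Step 3. cascade P1, P2, [(P3*P4)/(1+(P3*P4)*P5)], giving (24*s^4 - 90*s^3 + 60*s^2 - 15*s - 9)/(2*s^5 + 9*s^3 + 11*s^2 + 35*s + 3)
The step-3 result is T(s). Setting s = 0: T(0) = -9/3 = -3.

Hence the answer: -3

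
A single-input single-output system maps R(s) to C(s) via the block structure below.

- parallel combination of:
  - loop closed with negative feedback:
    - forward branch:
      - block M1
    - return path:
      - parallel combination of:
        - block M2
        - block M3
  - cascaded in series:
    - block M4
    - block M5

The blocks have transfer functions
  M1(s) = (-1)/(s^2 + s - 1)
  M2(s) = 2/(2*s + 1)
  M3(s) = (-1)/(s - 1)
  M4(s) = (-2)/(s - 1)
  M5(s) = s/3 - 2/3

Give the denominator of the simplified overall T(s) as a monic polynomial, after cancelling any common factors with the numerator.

(1) combine M2, M3 in parallel; result (-3)/(2*s^2 - s - 1)
(2) reduce the feedback loop with forward M1 and return (M2+M3); result (-2*s^2 + s + 1)/(2*s^4 + s^3 - 4*s^2 + 4)
(3) cascade M4, M5; result (4 - 2*s)/(3*s - 3)
(4) parallel reduction of [M1/(1+M1*(M2+M3))], (M4*M5); result (-4*s^5 + 6*s^4 + 6*s^3 - 7*s^2 - 8*s + 13)/(6*s^5 - 3*s^4 - 15*s^3 + 12*s^2 + 12*s - 12)
No further cancellation is possible in the step-4 result, so that is T(s). Its denominator becomes monic after dividing by the leading coefficient 6.

Therefore the answer is s^5 - s^4/2 - 5*s^3/2 + 2*s^2 + 2*s - 2.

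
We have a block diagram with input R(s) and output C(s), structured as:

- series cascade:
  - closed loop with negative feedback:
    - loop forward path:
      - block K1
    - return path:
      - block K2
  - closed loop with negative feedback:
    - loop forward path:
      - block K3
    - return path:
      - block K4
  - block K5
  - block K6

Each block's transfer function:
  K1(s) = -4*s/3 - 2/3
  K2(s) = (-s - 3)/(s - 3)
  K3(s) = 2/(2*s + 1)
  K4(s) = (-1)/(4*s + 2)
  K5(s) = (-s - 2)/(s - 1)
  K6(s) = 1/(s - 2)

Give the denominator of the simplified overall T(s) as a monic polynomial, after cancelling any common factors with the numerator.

(1) reduce the feedback loop with forward K1 and return K2: (-4*s^2 + 10*s + 6)/(4*s^2 + 17*s - 3)
(2) apply the feedback formula to K3, K4: (2*s + 1)/(2*s^2 + 2*s)
(3) multiply [K1/(1+K1*K2)], [K3/(1+K3*K4)], K5, K6 (series): (4*s^4 - 27*s^2 - 25*s - 6)/(4*s^6 + 9*s^5 - 41*s^4 - 3*s^3 + 37*s^2 - 6*s)
Step 3 gives the fully reduced T(s), with no common factor left to cancel. The denominator's leading coefficient is 4, so divide each of its coefficients by 4 to get the monic form.

Therefore the answer is s^6 + 9*s^5/4 - 41*s^4/4 - 3*s^3/4 + 37*s^2/4 - 3*s/2.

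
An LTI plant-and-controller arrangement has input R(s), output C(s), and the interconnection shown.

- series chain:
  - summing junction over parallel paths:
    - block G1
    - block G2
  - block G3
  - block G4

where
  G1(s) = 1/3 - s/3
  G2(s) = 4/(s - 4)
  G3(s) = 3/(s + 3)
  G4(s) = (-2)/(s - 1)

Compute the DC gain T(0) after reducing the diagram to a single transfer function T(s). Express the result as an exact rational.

The answer is -4/3.

Reasoning:
1. parallel reduction of G1, G2 gives (-s^2 + 5*s + 8)/(3*s - 12)
2. reduce the series chain (G1+G2), G3, G4 gives (2*s^2 - 10*s - 16)/(s^3 - 2*s^2 - 11*s + 12)
The step-2 result is T(s). Setting s = 0: T(0) = -16/12 = -4/3.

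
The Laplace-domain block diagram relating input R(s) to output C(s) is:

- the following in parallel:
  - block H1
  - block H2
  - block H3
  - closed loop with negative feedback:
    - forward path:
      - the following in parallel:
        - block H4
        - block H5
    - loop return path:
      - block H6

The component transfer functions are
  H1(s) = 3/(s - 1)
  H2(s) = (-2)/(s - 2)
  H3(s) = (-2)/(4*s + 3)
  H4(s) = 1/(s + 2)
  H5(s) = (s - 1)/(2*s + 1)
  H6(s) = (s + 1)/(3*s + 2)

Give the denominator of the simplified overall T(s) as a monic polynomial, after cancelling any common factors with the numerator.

(1) sum the parallel branches H4, H5, giving (s^2 + 3*s - 1)/(2*s^2 + 5*s + 2)
(2) collapse the loop ((H4+H5) forward, H6 return), giving (3*s^3 + 11*s^2 + 3*s - 2)/(7*s^3 + 23*s^2 + 18*s + 3)
(3) reduce the parallel group H1, H2, H3, [(H4+H5)/(1+(H4+H5)*H6)], giving (12*s^6 + 31*s^5 - 93*s^4 - 265*s^3 - 407*s^2 - 289*s - 60)/(28*s^6 + 29*s^5 - 142*s^4 - 131*s^3 + 93*s^2 + 105*s + 18)
Step 3 gives the fully reduced T(s), with no common factor left to cancel. The denominator's leading coefficient is 28, so divide each of its coefficients by 28 to get the monic form.

Answer: s^6 + 29*s^5/28 - 71*s^4/14 - 131*s^3/28 + 93*s^2/28 + 15*s/4 + 9/14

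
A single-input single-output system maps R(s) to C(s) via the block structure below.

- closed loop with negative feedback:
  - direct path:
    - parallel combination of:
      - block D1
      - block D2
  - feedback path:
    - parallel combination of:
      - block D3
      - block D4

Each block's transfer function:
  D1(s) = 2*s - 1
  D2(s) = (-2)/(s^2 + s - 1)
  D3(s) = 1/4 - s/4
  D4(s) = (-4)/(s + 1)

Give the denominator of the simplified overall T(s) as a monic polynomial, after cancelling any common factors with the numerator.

The answer is s^5 + s^4/2 + 23*s^3/2 + 3*s^2 - 45*s/2 - 11/2.

Reasoning:
1. combine D1, D2 in parallel: (2*s^3 + s^2 - 3*s - 1)/(s^2 + s - 1)
2. add D3, D4 (parallel): (-s^2 - 15)/(4*s + 4)
3. collapse the loop ((D1+D2) forward, (D3+D4) return): (-8*s^4 - 12*s^3 + 8*s^2 + 16*s + 4)/(2*s^5 + s^4 + 23*s^3 + 6*s^2 - 45*s - 11)
T(s) is the step-3 result (common factors already cancelled). Leading coefficient of the denominator: 2. Divide through by 2 for the monic polynomial.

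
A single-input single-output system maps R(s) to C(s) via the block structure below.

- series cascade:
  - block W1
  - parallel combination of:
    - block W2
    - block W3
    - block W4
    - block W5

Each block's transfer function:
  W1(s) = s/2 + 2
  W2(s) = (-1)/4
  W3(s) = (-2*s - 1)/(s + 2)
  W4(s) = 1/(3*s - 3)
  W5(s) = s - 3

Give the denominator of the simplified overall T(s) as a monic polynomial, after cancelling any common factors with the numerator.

(1) reduce the parallel group W2, W3, W4, W5 gives (12*s^3 - 51*s^2 - 47*s + 98)/(12*s^2 + 12*s - 24)
(2) multiply W1, (W2+W3+W4+W5) (series) gives (12*s^4 - 3*s^3 - 251*s^2 - 90*s + 392)/(24*s^2 + 24*s - 48)
Step 2 gives the fully reduced T(s), with no common factor left to cancel. The denominator's leading coefficient is 24, so divide each of its coefficients by 24 to get the monic form.

Final answer: s^2 + s - 2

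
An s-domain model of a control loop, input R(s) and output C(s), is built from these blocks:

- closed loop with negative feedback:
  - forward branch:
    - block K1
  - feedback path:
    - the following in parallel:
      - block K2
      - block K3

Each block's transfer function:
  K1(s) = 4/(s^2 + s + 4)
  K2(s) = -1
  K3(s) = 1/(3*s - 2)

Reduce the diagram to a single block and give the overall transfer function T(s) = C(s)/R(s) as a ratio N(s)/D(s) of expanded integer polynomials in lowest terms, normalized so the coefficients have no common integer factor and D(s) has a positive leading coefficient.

First reduce the diagram to T(s).

(1) parallel reduction of K2, K3 gives (3 - 3*s)/(3*s - 2)
(2) collapse the loop (K1 forward, (K2+K3) return) - this is the overall T(s), already in the required normalized form

Answer: (12*s - 8)/(3*s^3 + s^2 - 2*s + 4)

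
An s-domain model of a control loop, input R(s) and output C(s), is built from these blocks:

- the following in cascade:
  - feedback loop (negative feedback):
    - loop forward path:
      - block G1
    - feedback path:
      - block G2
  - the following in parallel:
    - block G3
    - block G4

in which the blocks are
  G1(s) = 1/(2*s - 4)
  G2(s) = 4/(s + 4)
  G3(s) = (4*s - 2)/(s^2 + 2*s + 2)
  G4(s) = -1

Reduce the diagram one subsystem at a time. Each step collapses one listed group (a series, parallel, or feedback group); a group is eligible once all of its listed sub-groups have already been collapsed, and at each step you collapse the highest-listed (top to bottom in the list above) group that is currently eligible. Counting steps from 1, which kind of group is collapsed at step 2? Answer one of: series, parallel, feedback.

Reducing step by step:

(1) close the feedback loop around G1, G2
(2) parallel reduction of G3, G4
(3) cascade [G1/(1+G1*G2)], (G3+G4)
Step 2 collapses a parallel group.

Answer: parallel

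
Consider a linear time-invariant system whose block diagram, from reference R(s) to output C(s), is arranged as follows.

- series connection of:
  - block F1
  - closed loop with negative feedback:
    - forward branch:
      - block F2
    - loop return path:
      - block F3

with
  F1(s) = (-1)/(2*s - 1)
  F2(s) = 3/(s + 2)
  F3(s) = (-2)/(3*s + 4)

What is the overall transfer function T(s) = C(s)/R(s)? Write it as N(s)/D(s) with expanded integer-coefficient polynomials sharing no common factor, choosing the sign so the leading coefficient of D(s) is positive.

Reducing step by step:

Step 1. reduce the feedback loop with forward F2 and return F3 -> (9*s + 12)/(3*s^2 + 10*s + 2)
Step 2. cascade F1, [F2/(1+F2*F3)] - this is the overall T(s), already in the required normalized form

Answer: (-9*s - 12)/(6*s^3 + 17*s^2 - 6*s - 2)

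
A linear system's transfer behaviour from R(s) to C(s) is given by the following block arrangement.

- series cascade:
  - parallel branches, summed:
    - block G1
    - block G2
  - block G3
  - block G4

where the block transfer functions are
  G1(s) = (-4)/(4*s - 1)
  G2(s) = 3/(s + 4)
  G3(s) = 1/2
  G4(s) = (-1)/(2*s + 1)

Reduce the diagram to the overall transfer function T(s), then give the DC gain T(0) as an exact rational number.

(1) sum the parallel branches G1, G2 gives (8*s - 19)/(4*s^2 + 15*s - 4)
(2) combine (G1+G2), G3, G4 in series gives (19 - 8*s)/(16*s^3 + 68*s^2 + 14*s - 8)
The step-2 result is T(s). Setting s = 0: T(0) = 19/(-8) = -19/8.

Therefore the answer is -19/8.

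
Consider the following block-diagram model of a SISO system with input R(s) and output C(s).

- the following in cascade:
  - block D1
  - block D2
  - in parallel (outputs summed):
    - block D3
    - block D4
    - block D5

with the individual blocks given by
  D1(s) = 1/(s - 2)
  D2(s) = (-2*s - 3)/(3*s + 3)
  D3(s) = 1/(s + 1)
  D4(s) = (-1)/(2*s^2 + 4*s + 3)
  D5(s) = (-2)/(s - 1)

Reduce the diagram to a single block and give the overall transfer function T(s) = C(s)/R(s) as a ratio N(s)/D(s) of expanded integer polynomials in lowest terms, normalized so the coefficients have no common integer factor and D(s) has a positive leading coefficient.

[1] parallel reduction of D3, D4, D5 -> (-2*s^3 - 11*s^2 - 15*s - 8)/(2*s^4 + 4*s^3 + s^2 - 4*s - 3)
[2] multiply D1, D2, (D3+D4+D5) (series), which is the overall transfer function T(s) = C(s)/R(s) in lowest terms

Therefore the answer is (4*s^4 + 28*s^3 + 63*s^2 + 61*s + 24)/(6*s^6 + 6*s^5 - 21*s^4 - 39*s^3 - 3*s^2 + 33*s + 18).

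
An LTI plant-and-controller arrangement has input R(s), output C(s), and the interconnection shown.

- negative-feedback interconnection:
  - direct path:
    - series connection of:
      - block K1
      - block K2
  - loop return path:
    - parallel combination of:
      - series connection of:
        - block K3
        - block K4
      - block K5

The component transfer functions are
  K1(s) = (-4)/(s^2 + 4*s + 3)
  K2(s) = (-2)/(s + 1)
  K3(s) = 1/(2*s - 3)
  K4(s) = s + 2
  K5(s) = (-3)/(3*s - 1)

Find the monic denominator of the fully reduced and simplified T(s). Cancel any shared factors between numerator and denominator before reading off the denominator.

Answer: s^5 + 19*s^4/6 - 5*s^3/3 - 10*s^2/3 - 10*s/3 + 65/6

Working:
1. reduce the series chain K1, K2: 8/(s^3 + 5*s^2 + 7*s + 3)
2. cascade K3, K4: (s + 2)/(2*s - 3)
3. parallel reduction of (K3*K4), K5: (3*s^2 - s + 7)/(6*s^2 - 11*s + 3)
4. collapse the loop ((K1*K2) forward, ((K3*K4)+K5) return): (48*s^2 - 88*s + 24)/(6*s^5 + 19*s^4 - 10*s^3 - 20*s^2 - 20*s + 65)
That last expression is T(s), already simplified. Scaling its denominator by 1/6 (the reciprocal of the leading coefficient) yields the monic denominator.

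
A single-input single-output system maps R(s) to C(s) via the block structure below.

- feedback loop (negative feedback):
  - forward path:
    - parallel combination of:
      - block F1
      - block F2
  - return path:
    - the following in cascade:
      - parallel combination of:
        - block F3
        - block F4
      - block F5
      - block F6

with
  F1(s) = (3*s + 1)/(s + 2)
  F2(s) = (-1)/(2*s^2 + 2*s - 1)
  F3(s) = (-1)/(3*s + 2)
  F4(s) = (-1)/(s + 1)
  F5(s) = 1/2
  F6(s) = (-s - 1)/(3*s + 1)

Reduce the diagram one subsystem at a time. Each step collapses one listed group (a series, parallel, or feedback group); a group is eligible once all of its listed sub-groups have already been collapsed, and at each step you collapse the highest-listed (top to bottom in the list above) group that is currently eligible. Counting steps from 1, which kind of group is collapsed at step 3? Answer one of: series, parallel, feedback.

Step 1 - parallel reduction of F1, F2
Step 2 - add F3, F4 (parallel)
Step 3 - combine (F3+F4), F5, F6 in series
Step 4 - collapse the loop ((F1+F2) forward, ((F3+F4)*F5*F6) return)
Step 3 collapses a series group.

Answer: series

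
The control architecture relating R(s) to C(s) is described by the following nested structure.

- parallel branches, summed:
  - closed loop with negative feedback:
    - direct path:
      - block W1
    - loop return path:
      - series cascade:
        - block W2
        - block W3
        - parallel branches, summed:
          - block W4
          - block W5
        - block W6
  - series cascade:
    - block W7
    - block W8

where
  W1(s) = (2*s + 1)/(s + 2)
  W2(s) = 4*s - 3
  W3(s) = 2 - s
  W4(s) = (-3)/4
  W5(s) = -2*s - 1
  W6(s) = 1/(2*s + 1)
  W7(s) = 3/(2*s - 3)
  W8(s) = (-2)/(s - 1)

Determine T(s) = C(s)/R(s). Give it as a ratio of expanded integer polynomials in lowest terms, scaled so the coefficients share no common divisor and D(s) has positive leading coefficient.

Answer: (-176*s^3 + 328*s^2 + 154*s - 288)/(64*s^5 - 280*s^4 + 346*s^3 + 45*s^2 - 325*s + 150)

Working:
1. parallel reduction of W4, W5, giving -2*s - 7/4
2. combine W2, W3, (W4+W5), W6 in series, giving (32*s^3 - 60*s^2 - 29*s + 42)/(8*s + 4)
3. apply the feedback formula to W1, (W2*W3*(W4+W5)*W6), giving (8*s + 4)/(32*s^3 - 60*s^2 - 25*s + 50)
4. series reduction of W7, W8, giving (-6)/(2*s^2 - 5*s + 3)
5. sum the parallel branches [W1/(1+W1*(W2*W3*(W4+W5)*W6))], (W7*W8), which is the overall transfer function T(s) = C(s)/R(s) in lowest terms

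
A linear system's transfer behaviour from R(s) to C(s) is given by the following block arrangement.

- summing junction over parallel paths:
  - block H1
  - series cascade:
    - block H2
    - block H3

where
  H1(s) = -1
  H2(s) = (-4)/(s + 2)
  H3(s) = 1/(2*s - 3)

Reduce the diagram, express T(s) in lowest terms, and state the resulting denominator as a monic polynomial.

1. reduce the series chain H2, H3: (-4)/(2*s^2 + s - 6)
2. combine H1, (H2*H3) in parallel: (-2*s^2 - s + 2)/(2*s^2 + s - 6)
The result of step 2 is T(s) in lowest terms. Its denominator has leading coefficient 2; dividing the denominator through by 2 makes it monic.

Therefore the answer is s^2 + s/2 - 3.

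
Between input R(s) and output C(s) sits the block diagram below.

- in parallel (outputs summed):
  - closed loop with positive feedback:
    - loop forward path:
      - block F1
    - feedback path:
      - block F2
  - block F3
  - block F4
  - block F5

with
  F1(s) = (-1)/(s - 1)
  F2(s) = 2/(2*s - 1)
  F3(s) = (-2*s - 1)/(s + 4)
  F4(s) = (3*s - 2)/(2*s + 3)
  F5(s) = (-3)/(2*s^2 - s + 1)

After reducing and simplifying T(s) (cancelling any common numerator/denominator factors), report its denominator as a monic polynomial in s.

Step 1: feedback reduction of F1, F2, giving (1 - 2*s)/(2*s^2 - 3*s + 3)
Step 2: combine [F1/(1-F1*F2)], F3, F4, F5 in parallel, giving (-4*s^6 + 8*s^5 - 119*s^4 + 58*s^3 - 110*s^2 + 56*s - 129)/(8*s^6 + 28*s^5 - 18*s^4 + 13*s^3 + 72*s^2 - 39*s + 36)
T(s) is the step-2 result (common factors already cancelled). Leading coefficient of the denominator: 8. Divide through by 8 for the monic polynomial.

Final answer: s^6 + 7*s^5/2 - 9*s^4/4 + 13*s^3/8 + 9*s^2 - 39*s/8 + 9/2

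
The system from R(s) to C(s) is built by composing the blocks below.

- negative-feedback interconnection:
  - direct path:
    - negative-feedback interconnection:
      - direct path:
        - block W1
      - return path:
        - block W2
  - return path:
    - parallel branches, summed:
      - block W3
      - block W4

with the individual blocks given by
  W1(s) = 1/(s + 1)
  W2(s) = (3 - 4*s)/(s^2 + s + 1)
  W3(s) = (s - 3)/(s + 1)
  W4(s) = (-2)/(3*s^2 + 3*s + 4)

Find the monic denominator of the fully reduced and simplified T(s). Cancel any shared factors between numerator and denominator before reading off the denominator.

(1) feedback reduction of W1, W2 -> (s^2 + s + 1)/(s^3 + 2*s^2 - 2*s + 4)
(2) sum the parallel branches W3, W4 -> (3*s^3 - 6*s^2 - 7*s - 14)/(3*s^3 + 6*s^2 + 7*s + 4)
(3) apply the feedback formula to [W1/(1+W1*W2)], (W3+W4) -> (3*s^5 + 9*s^4 + 16*s^3 + 17*s^2 + 11*s + 4)/(3*s^6 + 15*s^5 + 10*s^4 + 8*s^3 - 9*s^2 - s + 2)
That last expression is T(s), already simplified. Scaling its denominator by 1/3 (the reciprocal of the leading coefficient) yields the monic denominator.

Final answer: s^6 + 5*s^5 + 10*s^4/3 + 8*s^3/3 - 3*s^2 - s/3 + 2/3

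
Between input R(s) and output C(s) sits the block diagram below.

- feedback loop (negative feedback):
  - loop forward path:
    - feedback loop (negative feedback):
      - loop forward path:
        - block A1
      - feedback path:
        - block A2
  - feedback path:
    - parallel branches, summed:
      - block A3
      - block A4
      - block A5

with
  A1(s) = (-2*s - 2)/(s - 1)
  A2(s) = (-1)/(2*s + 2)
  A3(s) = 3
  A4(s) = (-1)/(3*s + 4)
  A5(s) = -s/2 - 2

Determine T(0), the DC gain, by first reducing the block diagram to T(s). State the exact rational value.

1. apply the feedback formula to A1, A2; result (-2*s - 2)/s
2. sum the parallel branches A3, A4, A5; result (-3*s^2 + 2*s + 6)/(6*s + 8)
3. feedback reduction of [A1/(1+A1*A2)], (A3+A4+A5); result (-6*s^2 - 14*s - 8)/(3*s^3 + 4*s^2 - 4*s - 6)
Evaluating the step-3 result (the overall T(s)) at s = 0 gives T(0) = -8/(-6) = 4/3.

Answer: 4/3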